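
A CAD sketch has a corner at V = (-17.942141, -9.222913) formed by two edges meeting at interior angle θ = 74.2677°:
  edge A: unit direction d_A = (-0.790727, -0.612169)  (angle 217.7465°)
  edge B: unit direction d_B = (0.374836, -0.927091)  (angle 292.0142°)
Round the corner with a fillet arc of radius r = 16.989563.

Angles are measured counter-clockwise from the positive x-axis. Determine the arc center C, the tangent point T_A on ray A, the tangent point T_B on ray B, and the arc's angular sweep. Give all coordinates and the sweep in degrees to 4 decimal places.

bisector direction at 254.8803° = (-0.260836,-0.965383)
center distance |VC| = r/sin(θ/2) = 16.989563/sin(37.1339°) = 28.143368
C = V + |VC|·bis = (-25.2829,-36.3920)
T_A = V + ((C−V)·d_A)·d_A = V + 22.4367·d_A = (-35.6834,-22.9579)
T_B = V + ((C−V)·d_B)·d_B = V + 22.4367·d_B = (-9.5321,-30.0237)
sweep = 180° − θ = 105.7323°

center=(-25.2829,-36.3920) T_A=(-35.6834,-22.9579) T_B=(-9.5321,-30.0237) sweep=105.7323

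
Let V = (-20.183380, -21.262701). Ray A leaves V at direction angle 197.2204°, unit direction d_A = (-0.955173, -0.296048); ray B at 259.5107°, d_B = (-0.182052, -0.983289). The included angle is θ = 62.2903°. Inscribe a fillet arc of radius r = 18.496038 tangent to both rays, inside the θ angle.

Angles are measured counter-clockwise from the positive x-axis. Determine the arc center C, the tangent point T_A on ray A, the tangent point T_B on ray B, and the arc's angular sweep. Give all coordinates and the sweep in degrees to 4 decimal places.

center=(-43.9423,-47.9907) T_A=(-49.4181,-30.3238) T_B=(-25.7554,-51.3579) sweep=117.7097

bisector direction at 228.3656° = (-0.664376,-0.747399)
center distance |VC| = r/sin(θ/2) = 18.496038/sin(31.1452°) = 35.761320
C = V + |VC|·bis = (-43.9423,-47.9907)
T_A = V + ((C−V)·d_A)·d_A = V + 30.6067·d_A = (-49.4181,-30.3238)
T_B = V + ((C−V)·d_B)·d_B = V + 30.6067·d_B = (-25.7554,-51.3579)
sweep = 180° − θ = 117.7097°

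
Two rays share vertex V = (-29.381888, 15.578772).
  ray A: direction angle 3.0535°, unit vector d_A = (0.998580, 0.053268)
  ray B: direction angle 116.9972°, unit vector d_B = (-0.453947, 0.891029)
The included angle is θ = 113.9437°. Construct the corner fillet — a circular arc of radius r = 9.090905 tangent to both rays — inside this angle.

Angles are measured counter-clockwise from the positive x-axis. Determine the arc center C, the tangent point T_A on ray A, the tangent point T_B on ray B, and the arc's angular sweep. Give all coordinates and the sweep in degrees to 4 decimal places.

center=(-23.9645,24.9716) T_A=(-23.4802,15.8936) T_B=(-32.0647,20.8448) sweep=66.0563

bisector direction at 60.0254° = (0.499617,0.866247)
center distance |VC| = r/sin(θ/2) = 9.090905/sin(56.9719°) = 10.843122
C = V + |VC|·bis = (-23.9645,24.9716)
T_A = V + ((C−V)·d_A)·d_A = V + 5.9101·d_A = (-23.4802,15.8936)
T_B = V + ((C−V)·d_B)·d_B = V + 5.9101·d_B = (-32.0647,20.8448)
sweep = 180° − θ = 66.0563°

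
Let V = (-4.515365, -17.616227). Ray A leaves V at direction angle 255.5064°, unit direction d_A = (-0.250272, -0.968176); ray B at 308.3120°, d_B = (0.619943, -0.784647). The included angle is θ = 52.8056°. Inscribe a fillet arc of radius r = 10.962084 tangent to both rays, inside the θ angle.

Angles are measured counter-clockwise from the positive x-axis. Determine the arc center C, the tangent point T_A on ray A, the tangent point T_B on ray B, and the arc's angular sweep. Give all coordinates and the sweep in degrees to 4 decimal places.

center=(0.5718,-41.7373) T_A=(-10.0414,-38.9938) T_B=(9.1731,-34.9414) sweep=127.1944

bisector direction at 281.9092° = (0.206361,-0.978476)
center distance |VC| = r/sin(θ/2) = 10.962084/sin(26.4028°) = 24.651682
C = V + |VC|·bis = (0.5718,-41.7373)
T_A = V + ((C−V)·d_A)·d_A = V + 22.0803·d_A = (-10.0414,-38.9938)
T_B = V + ((C−V)·d_B)·d_B = V + 22.0803·d_B = (9.1731,-34.9414)
sweep = 180° − θ = 127.1944°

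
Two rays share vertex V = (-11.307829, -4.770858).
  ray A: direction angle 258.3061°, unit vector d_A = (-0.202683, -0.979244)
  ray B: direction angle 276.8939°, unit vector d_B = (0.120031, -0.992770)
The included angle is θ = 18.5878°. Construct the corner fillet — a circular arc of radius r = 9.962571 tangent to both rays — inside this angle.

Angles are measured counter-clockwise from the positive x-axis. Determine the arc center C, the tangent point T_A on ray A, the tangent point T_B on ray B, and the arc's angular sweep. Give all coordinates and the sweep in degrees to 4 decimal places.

center=(-13.8911,-66.4050) T_A=(-23.6469,-64.3857) T_B=(-4.0005,-65.2092) sweep=161.4122

bisector direction at 267.6000° = (-0.041876,-0.999123)
center distance |VC| = r/sin(θ/2) = 9.962571/sin(9.2939°) = 61.688222
C = V + |VC|·bis = (-13.8911,-66.4050)
T_A = V + ((C−V)·d_A)·d_A = V + 60.8784·d_A = (-23.6469,-64.3857)
T_B = V + ((C−V)·d_B)·d_B = V + 60.8784·d_B = (-4.0005,-65.2092)
sweep = 180° − θ = 161.4122°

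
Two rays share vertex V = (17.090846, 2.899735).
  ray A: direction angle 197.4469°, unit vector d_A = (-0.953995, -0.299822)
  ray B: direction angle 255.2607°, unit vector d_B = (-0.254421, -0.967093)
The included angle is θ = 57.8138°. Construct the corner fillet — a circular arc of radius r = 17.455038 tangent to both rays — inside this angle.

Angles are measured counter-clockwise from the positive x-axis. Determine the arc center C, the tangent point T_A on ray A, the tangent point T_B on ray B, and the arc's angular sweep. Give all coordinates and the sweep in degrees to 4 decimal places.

center=(-7.8323,-23.2299) T_A=(-13.0657,-6.5779) T_B=(9.0484,-27.6708) sweep=122.1862

bisector direction at 226.3538° = (-0.690203,-0.723616)
center distance |VC| = r/sin(θ/2) = 17.455038/sin(28.9069°) = 36.109802
C = V + |VC|·bis = (-7.8323,-23.2299)
T_A = V + ((C−V)·d_A)·d_A = V + 31.6107·d_A = (-13.0657,-6.5779)
T_B = V + ((C−V)·d_B)·d_B = V + 31.6107·d_B = (9.0484,-27.6708)
sweep = 180° − θ = 122.1862°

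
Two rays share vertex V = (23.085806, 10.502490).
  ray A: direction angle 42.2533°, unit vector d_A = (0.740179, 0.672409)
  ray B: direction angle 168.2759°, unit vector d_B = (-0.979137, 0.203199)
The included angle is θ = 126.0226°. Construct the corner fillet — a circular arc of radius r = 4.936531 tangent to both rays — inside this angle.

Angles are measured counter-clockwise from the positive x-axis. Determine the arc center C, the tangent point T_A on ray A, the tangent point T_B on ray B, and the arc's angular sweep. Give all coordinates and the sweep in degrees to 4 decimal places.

bisector direction at 105.2646° = (-0.263277,0.964720)
center distance |VC| = r/sin(θ/2) = 4.936531/sin(63.0113°) = 5.539842
C = V + |VC|·bis = (21.6273,15.8469)
T_A = V + ((C−V)·d_A)·d_A = V + 2.5141·d_A = (24.9467,12.1930)
T_B = V + ((C−V)·d_B)·d_B = V + 2.5141·d_B = (20.6242,11.0133)
sweep = 180° − θ = 53.9774°

center=(21.6273,15.8469) T_A=(24.9467,12.1930) T_B=(20.6242,11.0133) sweep=53.9774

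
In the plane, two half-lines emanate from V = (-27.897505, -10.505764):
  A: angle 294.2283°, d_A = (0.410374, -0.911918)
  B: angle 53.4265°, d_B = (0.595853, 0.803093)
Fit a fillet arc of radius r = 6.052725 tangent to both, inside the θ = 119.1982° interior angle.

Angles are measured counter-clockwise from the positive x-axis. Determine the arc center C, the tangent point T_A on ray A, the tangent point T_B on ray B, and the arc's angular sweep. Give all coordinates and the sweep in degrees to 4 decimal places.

center=(-20.9206,-11.2603) T_A=(-26.4402,-13.7442) T_B=(-25.7815,-7.6538) sweep=60.8018

bisector direction at 353.8274° = (0.994202,-0.107524)
center distance |VC| = r/sin(θ/2) = 6.052725/sin(59.5991°) = 7.017606
C = V + |VC|·bis = (-20.9206,-11.2603)
T_A = V + ((C−V)·d_A)·d_A = V + 3.5512·d_A = (-26.4402,-13.7442)
T_B = V + ((C−V)·d_B)·d_B = V + 3.5512·d_B = (-25.7815,-7.6538)
sweep = 180° − θ = 60.8018°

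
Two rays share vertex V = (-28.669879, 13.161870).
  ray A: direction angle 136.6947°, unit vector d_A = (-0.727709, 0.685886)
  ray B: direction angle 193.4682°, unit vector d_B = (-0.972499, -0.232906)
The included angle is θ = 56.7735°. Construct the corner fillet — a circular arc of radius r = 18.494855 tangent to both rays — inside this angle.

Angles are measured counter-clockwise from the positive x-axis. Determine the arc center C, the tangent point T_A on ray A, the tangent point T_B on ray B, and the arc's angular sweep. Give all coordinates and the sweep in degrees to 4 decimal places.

center=(-66.2607,23.1770) T_A=(-53.5753,36.6359) T_B=(-61.9531,5.1908) sweep=123.2265

bisector direction at 165.0814° = (-0.966293,0.257446)
center distance |VC| = r/sin(θ/2) = 18.494855/sin(28.3867°) = 38.902076
C = V + |VC|·bis = (-66.2607,23.1770)
T_A = V + ((C−V)·d_A)·d_A = V + 34.2244·d_A = (-53.5753,36.6359)
T_B = V + ((C−V)·d_B)·d_B = V + 34.2244·d_B = (-61.9531,5.1908)
sweep = 180° − θ = 123.2265°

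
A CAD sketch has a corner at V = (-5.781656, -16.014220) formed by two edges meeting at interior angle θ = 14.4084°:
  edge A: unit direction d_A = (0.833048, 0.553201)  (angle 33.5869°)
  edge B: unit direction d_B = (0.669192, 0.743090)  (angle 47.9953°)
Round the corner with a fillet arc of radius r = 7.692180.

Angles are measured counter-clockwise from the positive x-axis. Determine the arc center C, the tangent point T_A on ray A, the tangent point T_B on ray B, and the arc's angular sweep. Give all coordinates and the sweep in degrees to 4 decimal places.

center=(40.6573,24.0582) T_A=(44.9126,17.6503) T_B=(34.9413,29.2058) sweep=165.5916

bisector direction at 40.7911° = (0.757097,0.653303)
center distance |VC| = r/sin(θ/2) = 7.692180/sin(7.2042°) = 61.338234
C = V + |VC|·bis = (40.6573,24.0582)
T_A = V + ((C−V)·d_A)·d_A = V + 60.8540·d_A = (44.9126,17.6503)
T_B = V + ((C−V)·d_B)·d_B = V + 60.8540·d_B = (34.9413,29.2058)
sweep = 180° − θ = 165.5916°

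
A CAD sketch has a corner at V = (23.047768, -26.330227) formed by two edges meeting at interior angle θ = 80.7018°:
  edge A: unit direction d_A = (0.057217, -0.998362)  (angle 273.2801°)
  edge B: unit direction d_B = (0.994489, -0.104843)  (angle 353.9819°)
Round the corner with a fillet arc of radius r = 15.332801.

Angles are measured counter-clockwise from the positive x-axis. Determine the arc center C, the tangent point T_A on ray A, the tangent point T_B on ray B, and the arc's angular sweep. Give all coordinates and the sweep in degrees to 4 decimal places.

bisector direction at 313.6310° = (0.690011,-0.723799)
center distance |VC| = r/sin(θ/2) = 15.332801/sin(40.3509°) = 23.681206
C = V + |VC|·bis = (39.3881,-43.4707)
T_A = V + ((C−V)·d_A)·d_A = V + 18.0473·d_A = (24.0804,-44.3480)
T_B = V + ((C−V)·d_B)·d_B = V + 18.0473·d_B = (40.9956,-28.2224)
sweep = 180° − θ = 99.2982°

center=(39.3881,-43.4707) T_A=(24.0804,-44.3480) T_B=(40.9956,-28.2224) sweep=99.2982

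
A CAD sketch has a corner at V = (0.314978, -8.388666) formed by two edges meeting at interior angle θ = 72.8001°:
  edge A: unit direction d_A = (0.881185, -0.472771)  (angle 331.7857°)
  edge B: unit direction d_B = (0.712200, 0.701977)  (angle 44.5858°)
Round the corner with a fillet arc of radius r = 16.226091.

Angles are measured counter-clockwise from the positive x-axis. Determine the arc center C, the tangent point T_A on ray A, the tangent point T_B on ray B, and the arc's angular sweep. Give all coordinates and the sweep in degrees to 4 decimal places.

bisector direction at 8.1858° = (0.989812,0.142383)
center distance |VC| = r/sin(θ/2) = 16.226091/sin(36.4001°) = 27.343369
C = V + |VC|·bis = (27.3798,-4.4954)
T_A = V + ((C−V)·d_A)·d_A = V + 22.0085·d_A = (19.7085,-18.7936)
T_B = V + ((C−V)·d_B)·d_B = V + 22.0085·d_B = (15.9894,7.0608)
sweep = 180° − θ = 107.1999°

center=(27.3798,-4.4954) T_A=(19.7085,-18.7936) T_B=(15.9894,7.0608) sweep=107.1999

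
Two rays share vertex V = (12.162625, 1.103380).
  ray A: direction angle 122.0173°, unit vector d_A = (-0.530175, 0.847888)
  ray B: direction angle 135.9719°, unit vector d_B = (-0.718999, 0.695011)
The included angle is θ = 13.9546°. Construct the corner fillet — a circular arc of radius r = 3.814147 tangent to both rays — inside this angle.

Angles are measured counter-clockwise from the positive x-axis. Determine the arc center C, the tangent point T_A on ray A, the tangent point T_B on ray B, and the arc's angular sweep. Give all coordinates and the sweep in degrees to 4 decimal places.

center=(-7.5947,25.5063) T_A=(-4.3607,27.5285) T_B=(-10.2456,22.7640) sweep=166.0454

bisector direction at 128.9946° = (-0.629247,0.777205)
center distance |VC| = r/sin(θ/2) = 3.814147/sin(6.9773°) = 31.398333
C = V + |VC|·bis = (-7.5947,25.5063)
T_A = V + ((C−V)·d_A)·d_A = V + 31.1658·d_A = (-4.3607,27.5285)
T_B = V + ((C−V)·d_B)·d_B = V + 31.1658·d_B = (-10.2456,22.7640)
sweep = 180° − θ = 166.0454°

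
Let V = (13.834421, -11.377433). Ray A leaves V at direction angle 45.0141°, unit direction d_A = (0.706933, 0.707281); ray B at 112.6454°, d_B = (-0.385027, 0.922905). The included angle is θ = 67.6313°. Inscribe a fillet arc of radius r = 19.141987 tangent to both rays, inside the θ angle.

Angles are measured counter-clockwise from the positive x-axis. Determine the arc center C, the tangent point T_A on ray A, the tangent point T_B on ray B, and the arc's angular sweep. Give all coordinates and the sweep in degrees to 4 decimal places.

center=(20.4977,22.3667) T_A=(34.0365,8.8346) T_B=(2.8315,14.9965) sweep=112.3687

bisector direction at 78.8298° = (0.193725,0.981056)
center distance |VC| = r/sin(θ/2) = 19.141987/sin(33.8156°) = 34.395706
C = V + |VC|·bis = (20.4977,22.3667)
T_A = V + ((C−V)·d_A)·d_A = V + 28.5771·d_A = (34.0365,8.8346)
T_B = V + ((C−V)·d_B)·d_B = V + 28.5771·d_B = (2.8315,14.9965)
sweep = 180° − θ = 112.3687°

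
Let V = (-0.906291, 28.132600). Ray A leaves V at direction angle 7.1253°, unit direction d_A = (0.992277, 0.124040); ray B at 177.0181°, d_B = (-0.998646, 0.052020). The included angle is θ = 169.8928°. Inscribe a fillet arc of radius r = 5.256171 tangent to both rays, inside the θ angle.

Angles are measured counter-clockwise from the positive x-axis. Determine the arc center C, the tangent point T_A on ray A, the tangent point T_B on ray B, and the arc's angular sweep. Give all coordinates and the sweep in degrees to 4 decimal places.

center=(-1.0970,33.4058) T_A=(-0.4451,28.1903) T_B=(-1.3705,28.1568) sweep=10.1072

bisector direction at 92.0717° = (-0.036150,0.999346)
center distance |VC| = r/sin(θ/2) = 5.256171/sin(84.9464°) = 5.276683
C = V + |VC|·bis = (-1.0970,33.4058)
T_A = V + ((C−V)·d_A)·d_A = V + 0.4648·d_A = (-0.4451,28.1903)
T_B = V + ((C−V)·d_B)·d_B = V + 0.4648·d_B = (-1.3705,28.1568)
sweep = 180° − θ = 10.1072°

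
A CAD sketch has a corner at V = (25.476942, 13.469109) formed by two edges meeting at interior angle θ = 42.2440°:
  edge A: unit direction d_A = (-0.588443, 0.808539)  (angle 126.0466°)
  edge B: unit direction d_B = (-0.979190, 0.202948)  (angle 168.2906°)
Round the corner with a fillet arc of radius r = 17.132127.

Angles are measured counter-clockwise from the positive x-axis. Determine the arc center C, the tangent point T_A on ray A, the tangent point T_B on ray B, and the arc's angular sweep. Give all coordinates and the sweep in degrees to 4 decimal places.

bisector direction at 147.1686° = (-0.840270,0.542169)
center distance |VC| = r/sin(θ/2) = 17.132127/sin(21.1220°) = 47.542358
C = V + |VC|·bis = (-14.4715,39.2451)
T_A = V + ((C−V)·d_A)·d_A = V + 44.3482·d_A = (-0.6195,49.3264)
T_B = V + ((C−V)·d_B)·d_B = V + 44.3482·d_B = (-17.9484,22.4695)
sweep = 180° − θ = 137.7560°

center=(-14.4715,39.2451) T_A=(-0.6195,49.3264) T_B=(-17.9484,22.4695) sweep=137.7560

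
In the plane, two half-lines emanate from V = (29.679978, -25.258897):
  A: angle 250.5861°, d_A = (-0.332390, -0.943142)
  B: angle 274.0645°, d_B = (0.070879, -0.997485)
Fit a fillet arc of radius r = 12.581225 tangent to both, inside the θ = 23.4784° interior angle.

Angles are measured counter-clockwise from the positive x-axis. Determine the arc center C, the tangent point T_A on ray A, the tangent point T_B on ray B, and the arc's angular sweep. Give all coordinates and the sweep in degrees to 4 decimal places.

bisector direction at 262.3253° = (-0.133549,-0.991042)
center distance |VC| = r/sin(θ/2) = 12.581225/sin(11.7392°) = 61.837206
C = V + |VC|·bis = (21.4217,-86.5422)
T_A = V + ((C−V)·d_A)·d_A = V + 60.5438·d_A = (9.5558,-82.3603)
T_B = V + ((C−V)·d_B)·d_B = V + 60.5438·d_B = (33.9713,-85.6504)
sweep = 180° − θ = 156.5216°

center=(21.4217,-86.5422) T_A=(9.5558,-82.3603) T_B=(33.9713,-85.6504) sweep=156.5216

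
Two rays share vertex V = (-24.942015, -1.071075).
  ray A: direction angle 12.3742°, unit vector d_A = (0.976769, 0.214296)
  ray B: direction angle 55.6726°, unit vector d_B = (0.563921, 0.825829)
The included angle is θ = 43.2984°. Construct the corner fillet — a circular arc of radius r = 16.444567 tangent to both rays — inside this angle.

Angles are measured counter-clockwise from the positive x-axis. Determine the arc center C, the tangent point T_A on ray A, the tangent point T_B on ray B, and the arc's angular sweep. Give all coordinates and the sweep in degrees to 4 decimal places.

bisector direction at 34.0234° = (0.828809,0.559531)
center distance |VC| = r/sin(θ/2) = 16.444567/sin(21.6492°) = 44.574546
C = V + |VC|·bis = (12.0018,23.8698)
T_A = V + ((C−V)·d_A)·d_A = V + 41.4303·d_A = (15.5258,7.8072)
T_B = V + ((C−V)·d_B)·d_B = V + 41.4303·d_B = (-1.5786,33.1432)
sweep = 180° − θ = 136.7016°

center=(12.0018,23.8698) T_A=(15.5258,7.8072) T_B=(-1.5786,33.1432) sweep=136.7016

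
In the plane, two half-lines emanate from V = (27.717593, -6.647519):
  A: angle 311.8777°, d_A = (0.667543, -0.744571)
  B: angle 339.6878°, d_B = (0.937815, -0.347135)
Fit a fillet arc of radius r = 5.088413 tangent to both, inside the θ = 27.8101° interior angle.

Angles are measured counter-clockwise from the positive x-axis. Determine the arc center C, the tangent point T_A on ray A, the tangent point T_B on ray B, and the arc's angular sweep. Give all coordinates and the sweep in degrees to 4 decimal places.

center=(45.2267,-18.5544) T_A=(41.4380,-21.9511) T_B=(46.9930,-13.7824) sweep=152.1899

bisector direction at 325.7828° = (0.826911,-0.562332)
center distance |VC| = r/sin(θ/2) = 5.088413/sin(13.9050°) = 21.174053
C = V + |VC|·bis = (45.2267,-18.5544)
T_A = V + ((C−V)·d_A)·d_A = V + 20.5536·d_A = (41.4380,-21.9511)
T_B = V + ((C−V)·d_B)·d_B = V + 20.5536·d_B = (46.9930,-13.7824)
sweep = 180° − θ = 152.1899°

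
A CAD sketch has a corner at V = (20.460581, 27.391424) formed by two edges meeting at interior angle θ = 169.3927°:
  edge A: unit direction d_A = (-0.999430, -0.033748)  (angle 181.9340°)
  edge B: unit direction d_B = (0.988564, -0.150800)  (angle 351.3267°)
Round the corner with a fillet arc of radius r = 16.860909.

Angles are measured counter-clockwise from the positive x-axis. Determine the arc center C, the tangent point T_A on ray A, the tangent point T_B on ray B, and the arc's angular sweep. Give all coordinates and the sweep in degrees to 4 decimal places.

center=(19.4653,10.4873) T_A=(18.8963,27.3386) T_B=(22.0079,27.1554) sweep=10.6073

bisector direction at 266.6303° = (-0.058778,-0.998271)
center distance |VC| = r/sin(θ/2) = 16.860909/sin(84.6963°) = 16.933404
C = V + |VC|·bis = (19.4653,10.4873)
T_A = V + ((C−V)·d_A)·d_A = V + 1.5652·d_A = (18.8963,27.3386)
T_B = V + ((C−V)·d_B)·d_B = V + 1.5652·d_B = (22.0079,27.1554)
sweep = 180° − θ = 10.6073°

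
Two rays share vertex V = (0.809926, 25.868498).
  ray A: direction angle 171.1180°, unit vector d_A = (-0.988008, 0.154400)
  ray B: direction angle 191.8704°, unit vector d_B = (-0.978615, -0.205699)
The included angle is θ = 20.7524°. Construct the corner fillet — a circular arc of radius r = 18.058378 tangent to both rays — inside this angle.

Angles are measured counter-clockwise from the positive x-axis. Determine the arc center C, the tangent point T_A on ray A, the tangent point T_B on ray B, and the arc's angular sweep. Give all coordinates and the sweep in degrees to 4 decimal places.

center=(-99.4187,23.2541) T_A=(-96.6305,41.0959) T_B=(-95.7041,5.5819) sweep=159.2476

bisector direction at 181.4942° = (-0.999660,-0.026076)
center distance |VC| = r/sin(θ/2) = 18.058378/sin(10.3762°) = 100.262736
C = V + |VC|·bis = (-99.4187,23.2541)
T_A = V + ((C−V)·d_A)·d_A = V + 98.6231·d_A = (-96.6305,41.0959)
T_B = V + ((C−V)·d_B)·d_B = V + 98.6231·d_B = (-95.7041,5.5819)
sweep = 180° − θ = 159.2476°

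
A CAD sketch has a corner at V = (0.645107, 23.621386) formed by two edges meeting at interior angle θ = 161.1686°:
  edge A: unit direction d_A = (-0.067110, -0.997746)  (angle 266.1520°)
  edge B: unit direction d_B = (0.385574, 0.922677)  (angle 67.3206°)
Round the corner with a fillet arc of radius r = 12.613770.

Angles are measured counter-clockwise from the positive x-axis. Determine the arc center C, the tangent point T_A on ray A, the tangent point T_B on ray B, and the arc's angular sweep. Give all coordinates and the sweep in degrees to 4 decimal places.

center=(13.0901,20.6878) T_A=(0.5047,21.5344) T_B=(1.4516,25.5514) sweep=18.8314

bisector direction at 346.7363° = (0.973324,-0.229433)
center distance |VC| = r/sin(θ/2) = 12.613770/sin(80.5843°) = 12.786031
C = V + |VC|·bis = (13.0901,20.6878)
T_A = V + ((C−V)·d_A)·d_A = V + 2.0917·d_A = (0.5047,21.5344)
T_B = V + ((C−V)·d_B)·d_B = V + 2.0917·d_B = (1.4516,25.5514)
sweep = 180° − θ = 18.8314°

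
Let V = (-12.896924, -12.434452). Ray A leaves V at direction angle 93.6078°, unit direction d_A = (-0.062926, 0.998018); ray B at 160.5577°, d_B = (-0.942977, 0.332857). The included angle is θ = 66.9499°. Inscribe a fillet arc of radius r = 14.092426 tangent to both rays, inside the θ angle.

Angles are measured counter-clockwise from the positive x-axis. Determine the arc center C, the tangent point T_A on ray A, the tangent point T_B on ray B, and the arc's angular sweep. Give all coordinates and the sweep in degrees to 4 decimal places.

bisector direction at 127.0827° = (-0.602968,0.797766)
center distance |VC| = r/sin(θ/2) = 14.092426/sin(33.4749°) = 25.549551
C = V + |VC|·bis = (-28.3025,7.9481)
T_A = V + ((C−V)·d_A)·d_A = V + 21.3116·d_A = (-14.2380,8.8349)
T_B = V + ((C−V)·d_B)·d_B = V + 21.3116·d_B = (-32.9932,-5.3407)
sweep = 180° − θ = 113.0501°

center=(-28.3025,7.9481) T_A=(-14.2380,8.8349) T_B=(-32.9932,-5.3407) sweep=113.0501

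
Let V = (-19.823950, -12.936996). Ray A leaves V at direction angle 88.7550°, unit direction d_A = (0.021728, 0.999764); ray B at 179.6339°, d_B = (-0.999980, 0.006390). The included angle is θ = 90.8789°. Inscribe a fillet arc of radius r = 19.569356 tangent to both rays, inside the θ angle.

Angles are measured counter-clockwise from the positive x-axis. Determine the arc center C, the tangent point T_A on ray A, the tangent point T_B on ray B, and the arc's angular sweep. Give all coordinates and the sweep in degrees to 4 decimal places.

bisector direction at 134.1944° = (-0.697096,0.716978)
center distance |VC| = r/sin(θ/2) = 19.569356/sin(45.4395°) = 27.465403
C = V + |VC|·bis = (-38.9700,6.7551)
T_A = V + ((C−V)·d_A)·d_A = V + 19.2714·d_A = (-19.4052,6.3299)
T_B = V + ((C−V)·d_B)·d_B = V + 19.2714·d_B = (-39.0950,-12.8139)
sweep = 180° − θ = 89.1211°

center=(-38.9700,6.7551) T_A=(-19.4052,6.3299) T_B=(-39.0950,-12.8139) sweep=89.1211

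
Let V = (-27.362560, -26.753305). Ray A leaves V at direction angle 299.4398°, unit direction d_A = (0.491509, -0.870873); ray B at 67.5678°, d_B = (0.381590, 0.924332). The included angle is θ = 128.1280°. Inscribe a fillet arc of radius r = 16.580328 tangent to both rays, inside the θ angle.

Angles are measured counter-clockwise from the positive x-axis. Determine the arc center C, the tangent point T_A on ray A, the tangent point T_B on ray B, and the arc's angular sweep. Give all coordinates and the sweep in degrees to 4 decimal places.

center=(-8.9598,-25.6265) T_A=(-23.3991,-33.7759) T_B=(-24.2855,-19.2996) sweep=51.8720

bisector direction at 3.5038° = (0.998131,0.061115)
center distance |VC| = r/sin(θ/2) = 16.580328/sin(64.0640°) = 18.437272
C = V + |VC|·bis = (-8.9598,-25.6265)
T_A = V + ((C−V)·d_A)·d_A = V + 8.0639·d_A = (-23.3991,-33.7759)
T_B = V + ((C−V)·d_B)·d_B = V + 8.0639·d_B = (-24.2855,-19.2996)
sweep = 180° − θ = 51.8720°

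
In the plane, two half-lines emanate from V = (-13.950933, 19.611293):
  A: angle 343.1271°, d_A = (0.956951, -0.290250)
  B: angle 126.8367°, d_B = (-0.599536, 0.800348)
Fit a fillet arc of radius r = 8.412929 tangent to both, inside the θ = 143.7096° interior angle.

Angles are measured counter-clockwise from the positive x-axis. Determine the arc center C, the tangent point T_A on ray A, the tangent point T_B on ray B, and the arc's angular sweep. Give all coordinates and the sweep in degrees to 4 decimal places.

center=(-8.8707,26.8618) T_A=(-11.3125,18.8110) T_B=(-15.6039,21.8179) sweep=36.2904

bisector direction at 54.9819° = (0.573835,0.818971)
center distance |VC| = r/sin(θ/2) = 8.412929/sin(71.8548°) = 8.853195
C = V + |VC|·bis = (-8.8707,26.8618)
T_A = V + ((C−V)·d_A)·d_A = V + 2.7571·d_A = (-11.3125,18.8110)
T_B = V + ((C−V)·d_B)·d_B = V + 2.7571·d_B = (-15.6039,21.8179)
sweep = 180° − θ = 36.2904°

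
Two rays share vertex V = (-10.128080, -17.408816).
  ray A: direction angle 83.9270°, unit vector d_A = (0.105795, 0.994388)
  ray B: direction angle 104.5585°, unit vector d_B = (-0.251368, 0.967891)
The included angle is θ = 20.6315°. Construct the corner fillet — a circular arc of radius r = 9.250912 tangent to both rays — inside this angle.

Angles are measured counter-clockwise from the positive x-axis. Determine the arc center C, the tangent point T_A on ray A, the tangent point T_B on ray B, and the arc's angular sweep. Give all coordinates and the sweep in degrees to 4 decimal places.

center=(-13.9500,34.1097) T_A=(-4.7510,33.1310) T_B=(-22.9039,31.7843) sweep=159.3685

bisector direction at 94.2428° = (-0.073982,0.997260)
center distance |VC| = r/sin(θ/2) = 9.250912/sin(10.3157°) = 51.660100
C = V + |VC|·bis = (-13.9500,34.1097)
T_A = V + ((C−V)·d_A)·d_A = V + 50.8251·d_A = (-4.7510,33.1310)
T_B = V + ((C−V)·d_B)·d_B = V + 50.8251·d_B = (-22.9039,31.7843)
sweep = 180° − θ = 159.3685°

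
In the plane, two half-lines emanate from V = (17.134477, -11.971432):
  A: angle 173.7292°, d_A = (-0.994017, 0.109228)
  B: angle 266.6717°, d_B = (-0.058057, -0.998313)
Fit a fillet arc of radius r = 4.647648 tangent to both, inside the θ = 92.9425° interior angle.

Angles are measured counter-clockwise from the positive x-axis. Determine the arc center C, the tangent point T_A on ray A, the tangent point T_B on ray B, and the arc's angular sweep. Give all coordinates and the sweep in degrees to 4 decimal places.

bisector direction at 220.2004° = (-0.763791,-0.645464)
center distance |VC| = r/sin(θ/2) = 4.647648/sin(46.4712°) = 6.410294
C = V + |VC|·bis = (12.2384,-16.1090)
T_A = V + ((C−V)·d_A)·d_A = V + 4.4149·d_A = (12.7460,-11.4892)
T_B = V + ((C−V)·d_B)·d_B = V + 4.4149·d_B = (16.8782,-16.3789)
sweep = 180° − θ = 87.0575°

center=(12.2384,-16.1090) T_A=(12.7460,-11.4892) T_B=(16.8782,-16.3789) sweep=87.0575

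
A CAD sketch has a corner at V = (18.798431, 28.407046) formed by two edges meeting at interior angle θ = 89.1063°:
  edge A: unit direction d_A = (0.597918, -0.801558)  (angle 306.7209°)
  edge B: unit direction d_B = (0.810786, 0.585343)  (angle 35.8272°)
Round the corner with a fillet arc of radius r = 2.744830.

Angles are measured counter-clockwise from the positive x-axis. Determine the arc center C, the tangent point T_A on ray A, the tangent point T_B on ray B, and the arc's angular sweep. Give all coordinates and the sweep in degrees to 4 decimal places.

center=(22.6656,27.8135) T_A=(20.4654,26.1723) T_B=(21.0589,30.0390) sweep=90.8937

bisector direction at 351.2740° = (0.988425,-0.151709)
center distance |VC| = r/sin(θ/2) = 2.744830/sin(44.5532°) = 3.912407
C = V + |VC|·bis = (22.6656,27.8135)
T_A = V + ((C−V)·d_A)·d_A = V + 2.7880·d_A = (20.4654,26.1723)
T_B = V + ((C−V)·d_B)·d_B = V + 2.7880·d_B = (21.0589,30.0390)
sweep = 180° − θ = 90.8937°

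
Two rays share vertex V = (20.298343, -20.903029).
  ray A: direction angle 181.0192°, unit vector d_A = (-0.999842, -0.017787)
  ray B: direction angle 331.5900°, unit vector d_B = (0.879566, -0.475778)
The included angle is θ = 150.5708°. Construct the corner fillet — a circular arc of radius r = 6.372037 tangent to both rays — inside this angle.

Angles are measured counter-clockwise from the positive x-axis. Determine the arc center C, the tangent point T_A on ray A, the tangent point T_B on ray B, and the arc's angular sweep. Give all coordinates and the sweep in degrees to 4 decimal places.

center=(18.7385,-27.3038) T_A=(18.6252,-20.9328) T_B=(21.7702,-21.6992) sweep=29.4292

bisector direction at 256.3046° = (-0.236760,-0.971568)
center distance |VC| = r/sin(θ/2) = 6.372037/sin(75.2854°) = 6.588107
C = V + |VC|·bis = (18.7385,-27.3038)
T_A = V + ((C−V)·d_A)·d_A = V + 1.6734·d_A = (18.6252,-20.9328)
T_B = V + ((C−V)·d_B)·d_B = V + 1.6734·d_B = (21.7702,-21.6992)
sweep = 180° − θ = 29.4292°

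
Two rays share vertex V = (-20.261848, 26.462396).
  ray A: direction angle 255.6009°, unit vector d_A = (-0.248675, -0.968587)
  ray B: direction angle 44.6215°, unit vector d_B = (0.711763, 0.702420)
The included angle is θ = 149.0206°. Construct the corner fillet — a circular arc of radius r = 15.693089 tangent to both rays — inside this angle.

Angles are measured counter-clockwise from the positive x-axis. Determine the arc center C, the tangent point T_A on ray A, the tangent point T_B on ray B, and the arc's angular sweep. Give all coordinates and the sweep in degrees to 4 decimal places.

center=(-6.1432,18.3475) T_A=(-21.3433,22.2500) T_B=(-17.1664,29.5173) sweep=30.9794

bisector direction at 330.1112° = (0.866994,-0.498318)
center distance |VC| = r/sin(θ/2) = 15.693089/sin(74.5103°) = 16.284569
C = V + |VC|·bis = (-6.1432,18.3475)
T_A = V + ((C−V)·d_A)·d_A = V + 4.3490·d_A = (-21.3433,22.2500)
T_B = V + ((C−V)·d_B)·d_B = V + 4.3490·d_B = (-17.1664,29.5173)
sweep = 180° − θ = 30.9794°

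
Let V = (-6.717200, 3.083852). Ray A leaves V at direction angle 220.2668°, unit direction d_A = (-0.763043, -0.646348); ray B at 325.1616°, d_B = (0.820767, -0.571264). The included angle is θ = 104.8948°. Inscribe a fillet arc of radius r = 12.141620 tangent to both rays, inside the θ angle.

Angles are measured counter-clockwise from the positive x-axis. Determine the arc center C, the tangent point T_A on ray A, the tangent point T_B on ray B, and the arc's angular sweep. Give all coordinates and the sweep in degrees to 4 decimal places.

center=(-5.9920,-12.2139) T_A=(-13.8397,-2.9494) T_B=(0.9441,-2.2485) sweep=75.1052

bisector direction at 272.7142° = (0.047354,-0.998878)
center distance |VC| = r/sin(θ/2) = 12.141620/sin(52.4474°) = 15.314972
C = V + |VC|·bis = (-5.9920,-12.2139)
T_A = V + ((C−V)·d_A)·d_A = V + 9.3343·d_A = (-13.8397,-2.9494)
T_B = V + ((C−V)·d_B)·d_B = V + 9.3343·d_B = (0.9441,-2.2485)
sweep = 180° − θ = 75.1052°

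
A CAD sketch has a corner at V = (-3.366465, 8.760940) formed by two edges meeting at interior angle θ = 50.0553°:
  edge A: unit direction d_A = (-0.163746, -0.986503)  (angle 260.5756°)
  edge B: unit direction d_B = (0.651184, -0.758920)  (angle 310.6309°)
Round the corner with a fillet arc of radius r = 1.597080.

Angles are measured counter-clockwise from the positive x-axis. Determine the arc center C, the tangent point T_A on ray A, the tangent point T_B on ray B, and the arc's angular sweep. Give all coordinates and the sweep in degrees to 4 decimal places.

center=(-2.3511,5.1250) T_A=(-3.9266,5.3865) T_B=(-1.1390,6.1649) sweep=129.9447

bisector direction at 285.6033° = (0.268974,-0.963147)
center distance |VC| = r/sin(θ/2) = 1.597080/sin(25.0277°) = 3.775107
C = V + |VC|·bis = (-2.3511,5.1250)
T_A = V + ((C−V)·d_A)·d_A = V + 3.4206·d_A = (-3.9266,5.3865)
T_B = V + ((C−V)·d_B)·d_B = V + 3.4206·d_B = (-1.1390,6.1649)
sweep = 180° − θ = 129.9447°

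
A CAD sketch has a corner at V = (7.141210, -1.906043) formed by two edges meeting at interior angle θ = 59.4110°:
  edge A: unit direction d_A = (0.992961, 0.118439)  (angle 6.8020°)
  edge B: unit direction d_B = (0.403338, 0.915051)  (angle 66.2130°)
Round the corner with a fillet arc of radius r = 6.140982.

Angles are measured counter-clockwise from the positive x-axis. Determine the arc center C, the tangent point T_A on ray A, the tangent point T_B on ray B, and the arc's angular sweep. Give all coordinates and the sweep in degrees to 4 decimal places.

bisector direction at 36.5075° = (0.803779,0.594928)
center distance |VC| = r/sin(θ/2) = 6.140982/sin(29.7055°) = 12.392454
C = V + |VC|·bis = (17.1020,5.4666)
T_A = V + ((C−V)·d_A)·d_A = V + 10.7639·d_A = (17.8293,-0.6312)
T_B = V + ((C−V)·d_B)·d_B = V + 10.7639·d_B = (11.4827,7.9435)
sweep = 180° − θ = 120.5890°

center=(17.1020,5.4666) T_A=(17.8293,-0.6312) T_B=(11.4827,7.9435) sweep=120.5890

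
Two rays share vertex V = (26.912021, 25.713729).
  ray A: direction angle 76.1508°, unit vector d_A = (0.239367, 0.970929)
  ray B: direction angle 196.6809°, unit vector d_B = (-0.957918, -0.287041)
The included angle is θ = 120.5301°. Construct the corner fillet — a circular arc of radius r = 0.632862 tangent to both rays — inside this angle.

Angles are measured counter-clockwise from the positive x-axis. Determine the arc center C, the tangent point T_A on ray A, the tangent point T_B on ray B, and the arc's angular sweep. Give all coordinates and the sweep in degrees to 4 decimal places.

center=(26.3841,26.2162) T_A=(26.9985,26.0647) T_B=(26.5657,25.6100) sweep=59.4699

bisector direction at 136.4158° = (-0.724363,0.689419)
center distance |VC| = r/sin(θ/2) = 0.632862/sin(60.2651°) = 0.728827
C = V + |VC|·bis = (26.3841,26.2162)
T_A = V + ((C−V)·d_A)·d_A = V + 0.3615·d_A = (26.9985,26.0647)
T_B = V + ((C−V)·d_B)·d_B = V + 0.3615·d_B = (26.5657,25.6100)
sweep = 180° − θ = 59.4699°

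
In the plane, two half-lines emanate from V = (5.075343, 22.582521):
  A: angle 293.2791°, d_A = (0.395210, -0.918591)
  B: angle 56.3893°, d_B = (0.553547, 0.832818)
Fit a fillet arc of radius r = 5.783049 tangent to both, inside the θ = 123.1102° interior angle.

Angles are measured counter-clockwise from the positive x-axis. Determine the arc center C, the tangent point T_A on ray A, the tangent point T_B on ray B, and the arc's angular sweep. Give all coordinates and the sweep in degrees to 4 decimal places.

bisector direction at 354.8342° = (0.995938,-0.090038)
center distance |VC| = r/sin(θ/2) = 5.783049/sin(61.5551°) = 6.577061
C = V + |VC|·bis = (11.6257,21.9903)
T_A = V + ((C−V)·d_A)·d_A = V + 3.1327·d_A = (6.3134,19.7048)
T_B = V + ((C−V)·d_B)·d_B = V + 3.1327·d_B = (6.8095,25.1915)
sweep = 180° − θ = 56.8898°

center=(11.6257,21.9903) T_A=(6.3134,19.7048) T_B=(6.8095,25.1915) sweep=56.8898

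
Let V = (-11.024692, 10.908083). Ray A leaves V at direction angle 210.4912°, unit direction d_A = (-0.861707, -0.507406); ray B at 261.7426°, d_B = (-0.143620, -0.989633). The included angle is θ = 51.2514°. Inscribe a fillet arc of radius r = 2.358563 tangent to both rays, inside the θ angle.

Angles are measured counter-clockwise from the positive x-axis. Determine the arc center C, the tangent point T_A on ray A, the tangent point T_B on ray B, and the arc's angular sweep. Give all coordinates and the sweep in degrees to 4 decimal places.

center=(-14.0650,6.3808) T_A=(-15.2617,8.4131) T_B=(-11.7309,6.0420) sweep=128.7486

bisector direction at 236.1169° = (-0.557500,-0.830177)
center distance |VC| = r/sin(θ/2) = 2.358563/sin(25.6257°) = 5.453448
C = V + |VC|·bis = (-14.0650,6.3808)
T_A = V + ((C−V)·d_A)·d_A = V + 4.9170·d_A = (-15.2617,8.4131)
T_B = V + ((C−V)·d_B)·d_B = V + 4.9170·d_B = (-11.7309,6.0420)
sweep = 180° − θ = 128.7486°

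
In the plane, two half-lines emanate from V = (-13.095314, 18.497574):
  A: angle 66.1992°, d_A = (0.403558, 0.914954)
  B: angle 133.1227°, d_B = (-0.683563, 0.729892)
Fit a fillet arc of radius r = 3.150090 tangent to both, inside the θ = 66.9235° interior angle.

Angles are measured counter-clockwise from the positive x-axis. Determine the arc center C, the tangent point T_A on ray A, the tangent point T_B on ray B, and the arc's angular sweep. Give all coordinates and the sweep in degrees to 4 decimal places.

center=(-14.0541,24.1297) T_A=(-11.1719,22.8584) T_B=(-16.3533,21.9764) sweep=113.0765

bisector direction at 99.6610° = (-0.167818,0.985818)
center distance |VC| = r/sin(θ/2) = 3.150090/sin(33.4618°) = 5.713100
C = V + |VC|·bis = (-14.0541,24.1297)
T_A = V + ((C−V)·d_A)·d_A = V + 4.7662·d_A = (-11.1719,22.8584)
T_B = V + ((C−V)·d_B)·d_B = V + 4.7662·d_B = (-16.3533,21.9764)
sweep = 180° − θ = 113.0765°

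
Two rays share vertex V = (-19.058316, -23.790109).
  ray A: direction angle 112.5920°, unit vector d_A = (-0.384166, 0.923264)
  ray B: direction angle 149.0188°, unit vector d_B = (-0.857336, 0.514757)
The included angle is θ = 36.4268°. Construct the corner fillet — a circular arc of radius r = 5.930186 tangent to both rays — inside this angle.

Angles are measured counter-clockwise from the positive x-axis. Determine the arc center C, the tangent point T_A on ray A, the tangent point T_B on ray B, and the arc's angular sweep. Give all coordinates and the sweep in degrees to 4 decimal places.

center=(-31.4571,-9.4287) T_A=(-25.9820,-7.1505) T_B=(-34.5097,-14.5129) sweep=143.5732

bisector direction at 130.8054° = (-0.653492,0.756933)
center distance |VC| = r/sin(θ/2) = 5.930186/sin(18.2134°) = 18.973129
C = V + |VC|·bis = (-31.4571,-9.4287)
T_A = V + ((C−V)·d_A)·d_A = V + 18.0226·d_A = (-25.9820,-7.1505)
T_B = V + ((C−V)·d_B)·d_B = V + 18.0226·d_B = (-34.5097,-14.5129)
sweep = 180° − θ = 143.5732°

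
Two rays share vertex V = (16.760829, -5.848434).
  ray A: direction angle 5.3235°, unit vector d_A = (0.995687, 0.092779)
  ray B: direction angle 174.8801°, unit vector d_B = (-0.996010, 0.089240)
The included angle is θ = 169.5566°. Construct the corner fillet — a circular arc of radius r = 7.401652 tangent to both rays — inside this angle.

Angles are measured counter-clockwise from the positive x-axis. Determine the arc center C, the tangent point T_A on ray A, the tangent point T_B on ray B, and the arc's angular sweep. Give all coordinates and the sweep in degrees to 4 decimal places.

bisector direction at 90.1018° = (-0.001777,0.999998)
center distance |VC| = r/sin(θ/2) = 7.401652/sin(84.7783°) = 7.432497
C = V + |VC|·bis = (16.7476,1.5841)
T_A = V + ((C−V)·d_A)·d_A = V + 0.6764·d_A = (17.4343,-5.7857)
T_B = V + ((C−V)·d_B)·d_B = V + 0.6764·d_B = (16.0871,-5.7881)
sweep = 180° − θ = 10.4434°

center=(16.7476,1.5841) T_A=(17.4343,-5.7857) T_B=(16.0871,-5.7881) sweep=10.4434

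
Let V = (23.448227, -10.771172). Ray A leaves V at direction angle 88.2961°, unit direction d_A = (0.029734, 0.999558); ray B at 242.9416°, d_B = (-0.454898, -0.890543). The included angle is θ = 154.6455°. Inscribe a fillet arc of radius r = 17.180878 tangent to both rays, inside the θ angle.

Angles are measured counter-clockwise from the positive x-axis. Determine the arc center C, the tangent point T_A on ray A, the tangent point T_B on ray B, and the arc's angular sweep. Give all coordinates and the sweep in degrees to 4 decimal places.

bisector direction at 165.6189° = (-0.968665,0.248371)
center distance |VC| = r/sin(θ/2) = 17.180878/sin(77.3227°) = 17.610183
C = V + |VC|·bis = (6.3899,-6.3973)
T_A = V + ((C−V)·d_A)·d_A = V + 3.8647·d_A = (23.5631,-6.9082)
T_B = V + ((C−V)·d_B)·d_B = V + 3.8647·d_B = (21.6902,-14.2129)
sweep = 180° − θ = 25.3545°

center=(6.3899,-6.3973) T_A=(23.5631,-6.9082) T_B=(21.6902,-14.2129) sweep=25.3545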